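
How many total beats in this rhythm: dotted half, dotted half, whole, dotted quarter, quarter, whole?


Working:
Beat values:
  dotted half = 3 beats
  dotted half = 3 beats
  whole = 4 beats
  dotted quarter = 1.5 beats
  quarter = 1 beat
  whole = 4 beats
Sum = 3 + 3 + 4 + 1.5 + 1 + 4
= 16.5 beats


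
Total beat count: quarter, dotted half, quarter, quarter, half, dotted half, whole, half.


Solution.
Beat values:
  quarter = 1 beat
  dotted half = 3 beats
  quarter = 1 beat
  quarter = 1 beat
  half = 2 beats
  dotted half = 3 beats
  whole = 4 beats
  half = 2 beats
Sum = 1 + 3 + 1 + 1 + 2 + 3 + 4 + 2
= 17 beats


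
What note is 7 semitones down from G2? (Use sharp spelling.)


Reasoning:
G2: chromatic position 7 in octave 2 → absolute = 2×12 + 7 = 31
Transpose down 7: 31 - 7 = 24
24 = 2×12 + 0 → C in octave 2
Result = C2


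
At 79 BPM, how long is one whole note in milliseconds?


Reasoning:
One quarter-note beat = 60000 / BPM = 60000 / 79 ms
Whole note = 4 × quarter note
Duration = 4 × 60000 / 79 = 240000 / 79
= 3038.0 ms


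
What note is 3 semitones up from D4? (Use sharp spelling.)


Reasoning:
D4: chromatic position 2 in octave 4 → absolute = 4×12 + 2 = 50
Transpose up 3: 50 + 3 = 53
53 = 4×12 + 5 → F in octave 4
Result = F4


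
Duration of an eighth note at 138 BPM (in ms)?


One quarter-note beat = 60000 / BPM = 60000 / 138 ms
Eighth note = 1/2 × quarter note
Duration = 1/2 × 60000 / 138 = 30000 / 138
= 217.4 ms


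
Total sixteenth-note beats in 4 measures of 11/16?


Step by step:
Time signature 11/16: the bottom number 16 means the sixteenth note gets one count
The top number 11 means 11 sixteenth-note beats per measure
Total = 11 × 4 measures
= 44 sixteenth-note beats


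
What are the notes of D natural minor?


Reasoning:
Natural minor scale pattern: W-H-W-W-H-W-W (2-1-2-2-1-2-2 semitones)
Starting from D:
  D + 2 semitones → E
  E + 1 semitone → F
  F + 2 semitones → G
  G + 2 semitones → A
  A + 1 semitone → Bb
  Bb + 2 semitones → C
  C + 2 semitones → D
Scale = D E F G A Bb C


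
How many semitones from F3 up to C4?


Reasoning:
Absolute semitone position = octave×12 + chromatic position
F3: 3×12 + 5 = 41
C4: 4×12 + 0 = 48
Difference = 48 - 41 = 7
= 7 semitones


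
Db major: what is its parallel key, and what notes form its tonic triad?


Working:
Parallel keys share the same tonic but differ in mode
Db major → parallel is Db minor
Tonic triad of Db minor = Db Fb Ab
= Db minor; triad = Db Fb Ab


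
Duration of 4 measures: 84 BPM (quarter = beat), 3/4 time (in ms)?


Working:
Quarter-note beat duration = 60000 / 84 ms
Beats per measure (3/4) = 3
One measure = 3 × 60000 / 84 = 180000 / 84 ms
4 measures = 4 × 180000 / 84 = 720000 / 84
= 8571.4 ms


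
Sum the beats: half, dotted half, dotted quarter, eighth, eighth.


Let's work it out.
Beat values:
  half = 2 beats
  dotted half = 3 beats
  dotted quarter = 1.5 beats
  eighth = 0.5 beats
  eighth = 0.5 beats
Sum = 2 + 3 + 1.5 + 0.5 + 0.5
= 7.5 beats


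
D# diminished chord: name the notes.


Solution.
Diminished triad = root + minor 3rd (3 semitones) + diminished 5th (6 semitones)
A triad on D# stacks thirds, so the chord tones use letter names D-F-A
Root: D#
Minor 3rd above D#: F#
Diminished 5th above D#: A
Chord = D# F# A


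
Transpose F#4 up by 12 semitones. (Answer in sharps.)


Solution.
F#4: chromatic position 6 in octave 4 → absolute = 4×12 + 6 = 54
Transpose up 12: 54 + 12 = 66
66 = 5×12 + 6 → F# in octave 5
Result = F#5


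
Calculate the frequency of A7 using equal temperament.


Reasoning:
f = 440 × 2^(n/12) where n = semitones from A4
A7: 36 semitones from A4
f = 440 × 2^(36/12)
f = 3520.00 Hz


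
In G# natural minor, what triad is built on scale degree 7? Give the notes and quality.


Solution.
G# natural minor scale: G# A# B C# D# E F#
Diatonic triad on degree 7 stacks scale notes 7, 2, 4: F# A# C#
F#→A# = 4 semitones; F#→C# = 7 semitones → major triad
= F# A# C# (major)


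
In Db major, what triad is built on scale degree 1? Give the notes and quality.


Solution.
Db major scale: Db Eb F Gb Ab Bb C
Diatonic triad on degree 1 stacks scale notes 1, 3, 5: Db F Ab
Db→F = 4 semitones; Db→Ab = 7 semitones → major triad
= Db F Ab (major)


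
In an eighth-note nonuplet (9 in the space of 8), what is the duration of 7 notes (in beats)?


Nonuplet: 9 notes occupy the space of 8 eighth notes
Space = 8 × 1/2 = 4 beats
Each nonuplet note = 4 / 9 = 4/9 beats
7 notes = 7 × 4/9 = 28/9
= 28/9 beats


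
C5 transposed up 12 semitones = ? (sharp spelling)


C5: chromatic position 0 in octave 5 → absolute = 5×12 + 0 = 60
Transpose up 12: 60 + 12 = 72
72 = 6×12 + 0 → C in octave 6
Result = C6


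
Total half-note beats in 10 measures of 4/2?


Step by step:
Time signature 4/2: the bottom number 2 means the half note gets one count
The top number 4 means 4 half-note beats per measure
Total = 4 × 10 measures
= 40 half-note beats


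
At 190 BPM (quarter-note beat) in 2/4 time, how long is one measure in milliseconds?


Quarter-note beat duration = 60000 / 190 ms
Beats per measure (2/4) = 2
One measure = 2 × 60000 / 190 = 120000 / 190 ms
= 631.6 ms


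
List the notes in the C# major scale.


Working:
Major scale pattern: W-W-H-W-W-W-H (2-2-1-2-2-2-1 semitones)
Starting from C#:
  C# + 2 semitones → D#
  D# + 2 semitones → E#
  E# + 1 semitone → F#
  F# + 2 semitones → G#
  G# + 2 semitones → A#
  A# + 2 semitones → B#
  B# + 1 semitone → C#
Scale = C# D# E# F# G# A# B#


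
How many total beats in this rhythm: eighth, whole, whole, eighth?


Reasoning:
Beat values:
  eighth = 0.5 beats
  whole = 4 beats
  whole = 4 beats
  eighth = 0.5 beats
Sum = 0.5 + 4 + 4 + 0.5
= 9 beats


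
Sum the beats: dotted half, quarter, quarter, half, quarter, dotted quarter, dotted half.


Working:
Beat values:
  dotted half = 3 beats
  quarter = 1 beat
  quarter = 1 beat
  half = 2 beats
  quarter = 1 beat
  dotted quarter = 1.5 beats
  dotted half = 3 beats
Sum = 3 + 1 + 1 + 2 + 1 + 1.5 + 3
= 12.5 beats


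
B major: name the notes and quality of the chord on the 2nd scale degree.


Reasoning:
B major scale: B C# D# E F# G# A#
Diatonic triad on degree 2 stacks scale notes 2, 4, 6: C# E G#
C#→E = 3 semitones; C#→G# = 7 semitones → minor triad
= C# E G# (minor)


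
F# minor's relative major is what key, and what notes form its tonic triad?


Let's work it out.
The relative major shares the key signature and is a minor 3rd above the minor tonic
A minor 3rd above F# is A
→ relative major of F# minor is A major
Tonic triad of A major = root + major 3rd + perfect 5th = A C# E
= A major; triad = A C# E


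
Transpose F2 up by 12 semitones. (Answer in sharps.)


Reasoning:
F2: chromatic position 5 in octave 2 → absolute = 2×12 + 5 = 29
Transpose up 12: 29 + 12 = 41
41 = 3×12 + 5 → F in octave 3
Result = F3


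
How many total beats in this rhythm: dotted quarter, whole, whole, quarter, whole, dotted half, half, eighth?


Solution.
Beat values:
  dotted quarter = 1.5 beats
  whole = 4 beats
  whole = 4 beats
  quarter = 1 beat
  whole = 4 beats
  dotted half = 3 beats
  half = 2 beats
  eighth = 0.5 beats
Sum = 1.5 + 4 + 4 + 1 + 4 + 3 + 2 + 0.5
= 20 beats


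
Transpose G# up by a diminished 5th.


Let's work it out.
diminished 5th: 5 letter names, 6 semitones
Letter: G + 4 → D
Pitch: G# + 6 semitones, spelled as a D → D
= D


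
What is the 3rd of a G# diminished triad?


Step by step:
Diminished triad = root + minor 3rd (3 semitones) + diminished 5th (6 semitones)
A triad on G# stacks thirds, so the chord tones use letter names G-B-D
Root: G#
Minor 3rd above G#: B
Diminished 5th above G#: D
The 3rd = B


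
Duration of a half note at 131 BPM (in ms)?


Step by step:
One quarter-note beat = 60000 / BPM = 60000 / 131 ms
Half note = 2 × quarter note
Duration = 2 × 60000 / 131 = 120000 / 131
= 916.0 ms


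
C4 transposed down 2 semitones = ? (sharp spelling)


Working:
C4: chromatic position 0 in octave 4 → absolute = 4×12 + 0 = 48
Transpose down 2: 48 - 2 = 46
46 = 3×12 + 10 → A# in octave 3
Result = A#3


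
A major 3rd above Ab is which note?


Working:
A 3rd spans 3 letter names, so from A we land on C
A major 3rd = 4 semitones above Ab
Spell C at that pitch: C
= C


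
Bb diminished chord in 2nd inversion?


Let's work it out.
Root position: Bb Db Fb
2nd inversion: move root and 3rd up an octave
Bass note: Fb
Notes (bottom to top) = Fb Bb Db


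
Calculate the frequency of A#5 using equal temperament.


f = 440 × 2^(n/12) where n = semitones from A4
A#5: 13 semitones from A4
f = 440 × 2^(13/12)
f = 932.33 Hz


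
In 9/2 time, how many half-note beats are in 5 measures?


Let's work it out.
Time signature 9/2: the bottom number 2 means the half note gets one count
The top number 9 means 9 half-note beats per measure
Total = 9 × 5 measures
= 45 half-note beats


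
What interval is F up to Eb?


Letter names: F → E spans 7 letter names → a 7th
Semitones: F → Eb = 10 half-steps
A 7th of 10 semitones is a minor 7th
= minor 7th


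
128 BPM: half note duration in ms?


Solution.
One quarter-note beat = 60000 / BPM = 60000 / 128 ms
Half note = 2 × quarter note
Duration = 2 × 60000 / 128 = 120000 / 128
= 937.5 ms


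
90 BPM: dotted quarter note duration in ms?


One quarter-note beat = 60000 / BPM = 60000 / 90 ms
Dotted quarter note = 3/2 × quarter note
Duration = 3/2 × 60000 / 90 = 90000 / 90
= 1000.0 ms


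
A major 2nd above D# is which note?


Reasoning:
A 2nd spans 2 letter names, so from D we land on E
A major 2nd = 2 semitones above D#
Spell E at that pitch: E#
= E#


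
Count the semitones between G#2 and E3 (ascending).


Let's work it out.
Absolute semitone position = octave×12 + chromatic position
G#2: 2×12 + 8 = 32
E3: 3×12 + 4 = 40
Difference = 40 - 32 = 8
= 8 semitones


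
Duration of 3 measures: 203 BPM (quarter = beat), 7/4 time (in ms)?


Step by step:
Quarter-note beat duration = 60000 / 203 ms
Beats per measure (7/4) = 7
One measure = 7 × 60000 / 203 = 420000 / 203 ms
3 measures = 3 × 420000 / 203 = 1260000 / 203
= 6206.9 ms


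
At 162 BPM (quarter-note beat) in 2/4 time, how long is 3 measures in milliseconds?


Solution.
Quarter-note beat duration = 60000 / 162 ms
Beats per measure (2/4) = 2
One measure = 2 × 60000 / 162 = 120000 / 162 ms
3 measures = 3 × 120000 / 162 = 360000 / 162
= 2222.2 ms


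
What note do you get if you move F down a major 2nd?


major 2nd: 2 letter names, 2 semitones
Letter: F - 1 → E
Pitch: F - 2 semitones, spelled as an E → Eb
= Eb


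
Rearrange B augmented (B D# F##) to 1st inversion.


Step by step:
Root position: B D# F##
1st inversion: move root up an octave
Bass note: D#
Notes (bottom to top) = D# F## B


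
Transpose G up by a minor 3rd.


minor 3rd: 3 letter names, 3 semitones
Letter: G + 2 → B
Pitch: G + 3 semitones, spelled as a B → Bb
= Bb


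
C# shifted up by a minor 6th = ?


Let's work it out.
minor 6th: 6 letter names, 8 semitones
Letter: C + 5 → A
Pitch: C# + 8 semitones, spelled as an A → A
= A


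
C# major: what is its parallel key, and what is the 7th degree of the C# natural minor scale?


Parallel keys share the same tonic but differ in mode
C# major → parallel is C# minor
C# natural minor scale: C# D# E F# G# A B
= C# minor; 7th degree = B


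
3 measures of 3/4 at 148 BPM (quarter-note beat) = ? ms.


Solution.
Quarter-note beat duration = 60000 / 148 ms
Beats per measure (3/4) = 3
One measure = 3 × 60000 / 148 = 180000 / 148 ms
3 measures = 3 × 180000 / 148 = 540000 / 148
= 3648.6 ms


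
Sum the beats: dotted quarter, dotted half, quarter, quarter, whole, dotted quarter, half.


Solution.
Beat values:
  dotted quarter = 1.5 beats
  dotted half = 3 beats
  quarter = 1 beat
  quarter = 1 beat
  whole = 4 beats
  dotted quarter = 1.5 beats
  half = 2 beats
Sum = 1.5 + 3 + 1 + 1 + 4 + 1.5 + 2
= 14 beats


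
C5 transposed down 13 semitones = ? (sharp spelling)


C5: chromatic position 0 in octave 5 → absolute = 5×12 + 0 = 60
Transpose down 13: 60 - 13 = 47
47 = 3×12 + 11 → B in octave 3
Result = B3


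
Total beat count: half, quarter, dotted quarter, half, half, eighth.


Working:
Beat values:
  half = 2 beats
  quarter = 1 beat
  dotted quarter = 1.5 beats
  half = 2 beats
  half = 2 beats
  eighth = 0.5 beats
Sum = 2 + 1 + 1.5 + 2 + 2 + 0.5
= 9 beats


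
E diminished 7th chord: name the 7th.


Diminished 7th chord = root + minor 3rd + diminished 5th + diminished 7th
Seventh chords stack in thirds, so the letter names are E-G-B-D
Root: E
Minor 3rd above E: G
Diminished 5th above E: Bb
Diminished 7th above E: Db
The 7th = Db


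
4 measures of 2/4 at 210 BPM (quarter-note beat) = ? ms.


Let's work it out.
Quarter-note beat duration = 60000 / 210 ms
Beats per measure (2/4) = 2
One measure = 2 × 60000 / 210 = 120000 / 210 ms
4 measures = 4 × 120000 / 210 = 480000 / 210
= 2285.7 ms


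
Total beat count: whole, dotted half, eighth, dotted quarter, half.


Beat values:
  whole = 4 beats
  dotted half = 3 beats
  eighth = 0.5 beats
  dotted quarter = 1.5 beats
  half = 2 beats
Sum = 4 + 3 + 0.5 + 1.5 + 2
= 11 beats


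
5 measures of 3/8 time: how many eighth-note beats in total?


Let's work it out.
Time signature 3/8: the bottom number 8 means the eighth note gets one count
The top number 3 means 3 eighth-note beats per measure
Total = 3 × 5 measures
= 15 eighth-note beats


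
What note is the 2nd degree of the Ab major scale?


Major scale pattern: W-W-H-W-W-W-H (2-2-1-2-2-2-1 semitones)
Starting from Ab:
  Ab + 2 semitones → Bb
  Bb + 2 semitones → C
  C + 1 semitone → Db
  Db + 2 semitones → Eb
  Eb + 2 semitones → F
  F + 2 semitones → G
  G + 1 semitone → Ab
Scale: Ab Bb C Db Eb F G
Degree 2 = Bb


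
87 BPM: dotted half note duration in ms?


One quarter-note beat = 60000 / BPM = 60000 / 87 ms
Dotted half note = 3 × quarter note
Duration = 3 × 60000 / 87 = 180000 / 87
= 2069.0 ms


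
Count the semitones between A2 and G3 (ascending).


Reasoning:
Absolute semitone position = octave×12 + chromatic position
A2: 2×12 + 9 = 33
G3: 3×12 + 7 = 43
Difference = 43 - 33 = 10
= 10 semitones


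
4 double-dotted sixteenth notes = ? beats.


Reasoning:
Base sixteenth note = 1/4 beats
Dot 1 adds half the previous value: +1/8
Dot 2 adds half the previous value: +1/16
One double-dotted sixteenth = 1/4 + 1/8 + 1/16 = 7/16
4 of them = 4 × 7/16 = 7/4
= 7/4 beats


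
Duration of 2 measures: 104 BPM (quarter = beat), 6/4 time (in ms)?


Let's work it out.
Quarter-note beat duration = 60000 / 104 ms
Beats per measure (6/4) = 6
One measure = 6 × 60000 / 104 = 360000 / 104 ms
2 measures = 2 × 360000 / 104 = 720000 / 104
= 6923.1 ms


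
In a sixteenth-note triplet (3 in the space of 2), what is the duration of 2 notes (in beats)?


Step by step:
Triplet: 3 notes occupy the space of 2 sixteenth notes
Space = 2 × 1/4 = 1/2 beats
Each triplet note = 1/2 / 3 = 1/6 beats
2 notes = 2 × 1/6 = 1/3
= 1/3 beats


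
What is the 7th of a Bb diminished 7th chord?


Reasoning:
Diminished 7th chord = root + minor 3rd + diminished 5th + diminished 7th
Seventh chords stack in thirds, so the letter names are B-D-F-A
Root: Bb
Minor 3rd above Bb: Db
Diminished 5th above Bb: Fb
Diminished 7th above Bb: Abb
The 7th = Abb


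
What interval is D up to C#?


Let's work it out.
Letter names: D → C spans 7 letter names → a 7th
Semitones: D → C# = 11 half-steps
A 7th of 11 semitones is a major 7th
= major 7th


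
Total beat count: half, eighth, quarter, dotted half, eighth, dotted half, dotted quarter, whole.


Let's work it out.
Beat values:
  half = 2 beats
  eighth = 0.5 beats
  quarter = 1 beat
  dotted half = 3 beats
  eighth = 0.5 beats
  dotted half = 3 beats
  dotted quarter = 1.5 beats
  whole = 4 beats
Sum = 2 + 0.5 + 1 + 3 + 0.5 + 3 + 1.5 + 4
= 15.5 beats


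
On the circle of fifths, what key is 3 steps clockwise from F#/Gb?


Reasoning:
Each clockwise step on the circle of fifths moves up a perfect 5th
From F#/Gb: F#/Gb → Db → Ab → Eb
= Eb


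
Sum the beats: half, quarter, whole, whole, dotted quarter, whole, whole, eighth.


Working:
Beat values:
  half = 2 beats
  quarter = 1 beat
  whole = 4 beats
  whole = 4 beats
  dotted quarter = 1.5 beats
  whole = 4 beats
  whole = 4 beats
  eighth = 0.5 beats
Sum = 2 + 1 + 4 + 4 + 1.5 + 4 + 4 + 0.5
= 21 beats


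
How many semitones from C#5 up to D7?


Absolute semitone position = octave×12 + chromatic position
C#5: 5×12 + 1 = 61
D7: 7×12 + 2 = 86
Difference = 86 - 61 = 25
= 25 semitones


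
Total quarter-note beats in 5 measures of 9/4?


Let's work it out.
Time signature 9/4: the bottom number 4 means the quarter note gets one count
The top number 9 means 9 quarter-note beats per measure
Total = 9 × 5 measures
= 45 quarter-note beats


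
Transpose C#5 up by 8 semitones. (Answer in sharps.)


Step by step:
C#5: chromatic position 1 in octave 5 → absolute = 5×12 + 1 = 61
Transpose up 8: 61 + 8 = 69
69 = 5×12 + 9 → A in octave 5
Result = A5


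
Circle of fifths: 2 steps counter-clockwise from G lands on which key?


Working:
Each counter-clockwise step moves down a perfect 5th (= up a perfect 4th)
From G: G → C → F
= F


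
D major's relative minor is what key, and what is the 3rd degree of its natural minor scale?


The relative minor shares the major's key signature and starts on its 6th degree
6th degree = a major 6th above the tonic; a major 6th above D is B
→ relative minor of D major is B minor
B natural minor scale: B C# D E F# G A
= B minor; 3rd degree = D


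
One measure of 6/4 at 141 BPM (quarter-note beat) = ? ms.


Quarter-note beat duration = 60000 / 141 ms
Beats per measure (6/4) = 6
One measure = 6 × 60000 / 141 = 360000 / 141 ms
= 2553.2 ms


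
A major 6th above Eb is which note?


Let's work it out.
A 6th spans 6 letter names, so from E we land on C
A major 6th = 9 semitones above Eb
Spell C at that pitch: C
= C


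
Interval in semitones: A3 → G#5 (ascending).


Solution.
Absolute semitone position = octave×12 + chromatic position
A3: 3×12 + 9 = 45
G#5: 5×12 + 8 = 68
Difference = 68 - 45 = 23
= 23 semitones


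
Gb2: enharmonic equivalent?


Working:
Enharmonic notes sound the same pitch but are spelled with different letter names
Gb and F# name the same pitch class
= F#2


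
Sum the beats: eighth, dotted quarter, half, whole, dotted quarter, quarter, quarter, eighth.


Beat values:
  eighth = 0.5 beats
  dotted quarter = 1.5 beats
  half = 2 beats
  whole = 4 beats
  dotted quarter = 1.5 beats
  quarter = 1 beat
  quarter = 1 beat
  eighth = 0.5 beats
Sum = 0.5 + 1.5 + 2 + 4 + 1.5 + 1 + 1 + 0.5
= 12 beats


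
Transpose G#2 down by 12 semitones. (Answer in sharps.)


G#2: chromatic position 8 in octave 2 → absolute = 2×12 + 8 = 32
Transpose down 12: 32 - 12 = 20
20 = 1×12 + 8 → G# in octave 1
Result = G#1


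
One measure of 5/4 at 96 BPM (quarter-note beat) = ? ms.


Reasoning:
Quarter-note beat duration = 60000 / 96 ms
Beats per measure (5/4) = 5
One measure = 5 × 60000 / 96 = 300000 / 96 ms
= 3125.0 ms


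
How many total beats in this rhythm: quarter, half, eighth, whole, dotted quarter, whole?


Solution.
Beat values:
  quarter = 1 beat
  half = 2 beats
  eighth = 0.5 beats
  whole = 4 beats
  dotted quarter = 1.5 beats
  whole = 4 beats
Sum = 1 + 2 + 0.5 + 4 + 1.5 + 4
= 13 beats


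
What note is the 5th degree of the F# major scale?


Let's work it out.
Major scale pattern: W-W-H-W-W-W-H (2-2-1-2-2-2-1 semitones)
Starting from F#:
  F# + 2 semitones → G#
  G# + 2 semitones → A#
  A# + 1 semitone → B
  B + 2 semitones → C#
  C# + 2 semitones → D#
  D# + 2 semitones → E#
  E# + 1 semitone → F#
Scale: F# G# A# B C# D# E#
Degree 5 = C#


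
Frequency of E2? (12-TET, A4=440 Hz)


Reasoning:
f = 440 × 2^(n/12) where n = semitones from A4
E2: -29 semitones from A4
f = 440 × 2^(-29/12)
f = 82.41 Hz


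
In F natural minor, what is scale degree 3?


Step by step:
Natural minor scale pattern: W-H-W-W-H-W-W (2-1-2-2-1-2-2 semitones)
Starting from F:
  F + 2 semitones → G
  G + 1 semitone → Ab
  Ab + 2 semitones → Bb
  Bb + 2 semitones → C
  C + 1 semitone → Db
  Db + 2 semitones → Eb
  Eb + 2 semitones → F
Scale: F G Ab Bb C Db Eb
Degree 3 = Ab


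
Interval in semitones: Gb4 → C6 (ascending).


Reasoning:
Absolute semitone position = octave×12 + chromatic position
Gb4: 4×12 + 6 = 54
C6: 6×12 + 0 = 72
Difference = 72 - 54 = 18
= 18 semitones


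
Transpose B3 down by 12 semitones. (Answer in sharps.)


B3: chromatic position 11 in octave 3 → absolute = 3×12 + 11 = 47
Transpose down 12: 47 - 12 = 35
35 = 2×12 + 11 → B in octave 2
Result = B2


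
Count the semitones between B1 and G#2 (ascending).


Absolute semitone position = octave×12 + chromatic position
B1: 1×12 + 11 = 23
G#2: 2×12 + 8 = 32
Difference = 32 - 23 = 9
= 9 semitones


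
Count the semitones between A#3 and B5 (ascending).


Let's work it out.
Absolute semitone position = octave×12 + chromatic position
A#3: 3×12 + 10 = 46
B5: 5×12 + 11 = 71
Difference = 71 - 46 = 25
= 25 semitones


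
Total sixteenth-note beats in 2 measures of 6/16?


Time signature 6/16: the bottom number 16 means the sixteenth note gets one count
The top number 6 means 6 sixteenth-note beats per measure
Total = 6 × 2 measures
= 12 sixteenth-note beats


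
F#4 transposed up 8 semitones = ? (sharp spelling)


Step by step:
F#4: chromatic position 6 in octave 4 → absolute = 4×12 + 6 = 54
Transpose up 8: 54 + 8 = 62
62 = 5×12 + 2 → D in octave 5
Result = D5


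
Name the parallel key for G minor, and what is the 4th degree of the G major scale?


Parallel keys share the same tonic but differ in mode
G minor → parallel is G major
G major scale: G A B C D E F#
= G major; 4th degree = C


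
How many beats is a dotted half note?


Solution.
Base half note = 2 beats
Dot 1 adds half the previous value: +1
One dotted half = 2 + 1 = 3
= 3 beats


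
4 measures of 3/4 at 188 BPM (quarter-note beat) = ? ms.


Step by step:
Quarter-note beat duration = 60000 / 188 ms
Beats per measure (3/4) = 3
One measure = 3 × 60000 / 188 = 180000 / 188 ms
4 measures = 4 × 180000 / 188 = 720000 / 188
= 3829.8 ms


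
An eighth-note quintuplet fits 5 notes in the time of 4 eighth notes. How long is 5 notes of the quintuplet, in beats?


Solution.
Quintuplet: 5 notes occupy the space of 4 eighth notes
Space = 4 × 1/2 = 2 beats
Each quintuplet note = 2 / 5 = 2/5 beats
5 notes = 5 × 2/5 = 2
= 2 beats


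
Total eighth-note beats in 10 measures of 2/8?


Reasoning:
Time signature 2/8: the bottom number 8 means the eighth note gets one count
The top number 2 means 2 eighth-note beats per measure
Total = 2 × 10 measures
= 20 eighth-note beats


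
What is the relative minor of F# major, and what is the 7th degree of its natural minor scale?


The relative minor shares the major's key signature and starts on its 6th degree
6th degree = a major 6th above the tonic; a major 6th above F# is D#
→ relative minor of F# major is D# minor
D# natural minor scale: D# E# F# G# A# B C#
= D# minor; 7th degree = C#


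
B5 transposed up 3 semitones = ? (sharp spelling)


Working:
B5: chromatic position 11 in octave 5 → absolute = 5×12 + 11 = 71
Transpose up 3: 71 + 3 = 74
74 = 6×12 + 2 → D in octave 6
Result = D6


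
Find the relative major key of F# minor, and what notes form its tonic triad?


Step by step:
The relative major shares the key signature and is a minor 3rd above the minor tonic
A minor 3rd above F# is A
→ relative major of F# minor is A major
Tonic triad of A major = root + major 3rd + perfect 5th = A C# E
= A major; triad = A C# E


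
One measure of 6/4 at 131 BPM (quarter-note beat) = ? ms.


Working:
Quarter-note beat duration = 60000 / 131 ms
Beats per measure (6/4) = 6
One measure = 6 × 60000 / 131 = 360000 / 131 ms
= 2748.1 ms


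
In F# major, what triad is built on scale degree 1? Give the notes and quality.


F# major scale: F# G# A# B C# D# E#
Diatonic triad on degree 1 stacks scale notes 1, 3, 5: F# A# C#
F#→A# = 4 semitones; F#→C# = 7 semitones → major triad
= F# A# C# (major)


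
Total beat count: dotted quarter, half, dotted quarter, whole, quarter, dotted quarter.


Step by step:
Beat values:
  dotted quarter = 1.5 beats
  half = 2 beats
  dotted quarter = 1.5 beats
  whole = 4 beats
  quarter = 1 beat
  dotted quarter = 1.5 beats
Sum = 1.5 + 2 + 1.5 + 4 + 1 + 1.5
= 11.5 beats


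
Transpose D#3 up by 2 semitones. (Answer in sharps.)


Let's work it out.
D#3: chromatic position 3 in octave 3 → absolute = 3×12 + 3 = 39
Transpose up 2: 39 + 2 = 41
41 = 3×12 + 5 → F in octave 3
Result = F3


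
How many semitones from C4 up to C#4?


Absolute semitone position = octave×12 + chromatic position
C4: 4×12 + 0 = 48
C#4: 4×12 + 1 = 49
Difference = 49 - 48 = 1
= 1 semitone


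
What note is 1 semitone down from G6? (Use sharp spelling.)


G6: chromatic position 7 in octave 6 → absolute = 6×12 + 7 = 79
Transpose down 1: 79 - 1 = 78
78 = 6×12 + 6 → F# in octave 6
Result = F#6


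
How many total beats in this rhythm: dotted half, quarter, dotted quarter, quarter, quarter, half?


Beat values:
  dotted half = 3 beats
  quarter = 1 beat
  dotted quarter = 1.5 beats
  quarter = 1 beat
  quarter = 1 beat
  half = 2 beats
Sum = 3 + 1 + 1.5 + 1 + 1 + 2
= 9.5 beats


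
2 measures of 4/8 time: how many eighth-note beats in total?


Working:
Time signature 4/8: the bottom number 8 means the eighth note gets one count
The top number 4 means 4 eighth-note beats per measure
Total = 4 × 2 measures
= 8 eighth-note beats


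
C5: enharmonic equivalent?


Reasoning:
Enharmonic notes sound the same pitch but are spelled with different letter names
C and B# name the same pitch class
Octave numbers change at C, so C5 = B#4
= B#4


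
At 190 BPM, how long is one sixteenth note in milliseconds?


One quarter-note beat = 60000 / BPM = 60000 / 190 ms
Sixteenth note = 1/4 × quarter note
Duration = 1/4 × 60000 / 190 = 15000 / 190
= 78.9 ms


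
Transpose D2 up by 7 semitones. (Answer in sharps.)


D2: chromatic position 2 in octave 2 → absolute = 2×12 + 2 = 26
Transpose up 7: 26 + 7 = 33
33 = 2×12 + 9 → A in octave 2
Result = A2


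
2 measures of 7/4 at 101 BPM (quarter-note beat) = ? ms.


Let's work it out.
Quarter-note beat duration = 60000 / 101 ms
Beats per measure (7/4) = 7
One measure = 7 × 60000 / 101 = 420000 / 101 ms
2 measures = 2 × 420000 / 101 = 840000 / 101
= 8316.8 ms


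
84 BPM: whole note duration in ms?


Reasoning:
One quarter-note beat = 60000 / BPM = 60000 / 84 ms
Whole note = 4 × quarter note
Duration = 4 × 60000 / 84 = 240000 / 84
= 2857.1 ms


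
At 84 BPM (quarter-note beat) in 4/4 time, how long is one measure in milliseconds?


Reasoning:
Quarter-note beat duration = 60000 / 84 ms
Beats per measure (4/4) = 4
One measure = 4 × 60000 / 84 = 240000 / 84 ms
= 2857.1 ms


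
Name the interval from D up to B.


Letter names: D → B spans 6 letter names → a 6th
Semitones: D → B = 9 half-steps
A 6th of 9 semitones is a major 6th
= major 6th


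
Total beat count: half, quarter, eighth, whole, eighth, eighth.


Let's work it out.
Beat values:
  half = 2 beats
  quarter = 1 beat
  eighth = 0.5 beats
  whole = 4 beats
  eighth = 0.5 beats
  eighth = 0.5 beats
Sum = 2 + 1 + 0.5 + 4 + 0.5 + 0.5
= 8.5 beats


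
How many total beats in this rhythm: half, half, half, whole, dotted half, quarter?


Beat values:
  half = 2 beats
  half = 2 beats
  half = 2 beats
  whole = 4 beats
  dotted half = 3 beats
  quarter = 1 beat
Sum = 2 + 2 + 2 + 4 + 3 + 1
= 14 beats


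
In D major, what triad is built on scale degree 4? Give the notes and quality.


Reasoning:
D major scale: D E F# G A B C#
Diatonic triad on degree 4 stacks scale notes 4, 6, 1: G B D
G→B = 4 semitones; G→D = 7 semitones → major triad
= G B D (major)


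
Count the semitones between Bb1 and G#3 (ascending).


Working:
Absolute semitone position = octave×12 + chromatic position
Bb1: 1×12 + 10 = 22
G#3: 3×12 + 8 = 44
Difference = 44 - 22 = 22
= 22 semitones


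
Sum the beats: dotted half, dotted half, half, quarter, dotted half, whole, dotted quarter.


Step by step:
Beat values:
  dotted half = 3 beats
  dotted half = 3 beats
  half = 2 beats
  quarter = 1 beat
  dotted half = 3 beats
  whole = 4 beats
  dotted quarter = 1.5 beats
Sum = 3 + 3 + 2 + 1 + 3 + 4 + 1.5
= 17.5 beats


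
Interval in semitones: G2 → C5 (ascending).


Reasoning:
Absolute semitone position = octave×12 + chromatic position
G2: 2×12 + 7 = 31
C5: 5×12 + 0 = 60
Difference = 60 - 31 = 29
= 29 semitones


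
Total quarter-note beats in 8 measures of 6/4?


Let's work it out.
Time signature 6/4: the bottom number 4 means the quarter note gets one count
The top number 6 means 6 quarter-note beats per measure
Total = 6 × 8 measures
= 48 quarter-note beats


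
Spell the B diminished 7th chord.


Diminished 7th chord = root + minor 3rd + diminished 5th + diminished 7th
Seventh chords stack in thirds, so the letter names are B-D-F-A
Root: B
Minor 3rd above B: D
Diminished 5th above B: F
Diminished 7th above B: Ab
Chord = B D F Ab


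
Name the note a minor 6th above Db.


Reasoning:
A 6th spans 6 letter names, so from D we land on B
A minor 6th = 8 semitones above Db
Spell B at that pitch: Bbb
= Bbb


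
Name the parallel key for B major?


Parallel keys share the same tonic but differ in mode
B major → parallel is B minor
= B minor


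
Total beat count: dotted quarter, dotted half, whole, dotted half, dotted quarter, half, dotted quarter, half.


Reasoning:
Beat values:
  dotted quarter = 1.5 beats
  dotted half = 3 beats
  whole = 4 beats
  dotted half = 3 beats
  dotted quarter = 1.5 beats
  half = 2 beats
  dotted quarter = 1.5 beats
  half = 2 beats
Sum = 1.5 + 3 + 4 + 3 + 1.5 + 2 + 1.5 + 2
= 18.5 beats


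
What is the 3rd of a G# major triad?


Working:
Major triad = root + major 3rd (4 semitones) + perfect 5th (7 semitones)
A triad on G# stacks thirds, so the chord tones use letter names G-B-D
Root: G#
Major 3rd above G#: B#
Perfect 5th above G#: D#
The 3rd = B#


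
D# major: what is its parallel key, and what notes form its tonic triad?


Reasoning:
Parallel keys share the same tonic but differ in mode
D# major → parallel is D# minor
Tonic triad of D# minor = D# F# A#
= D# minor; triad = D# F# A#


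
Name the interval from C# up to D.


Reasoning:
Letter names: C → D spans 2 letter names → a 2nd
Semitones: C# → D = 1 half-step
A 2nd of 1 semitone is a minor 2nd
= minor 2nd


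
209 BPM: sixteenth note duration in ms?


One quarter-note beat = 60000 / BPM = 60000 / 209 ms
Sixteenth note = 1/4 × quarter note
Duration = 1/4 × 60000 / 209 = 15000 / 209
= 71.8 ms


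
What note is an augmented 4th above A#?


Step by step:
A 4th spans 4 letter names, so from A we land on D
An augmented 4th = 6 semitones above A#
Spell D at that pitch: D##
= D##


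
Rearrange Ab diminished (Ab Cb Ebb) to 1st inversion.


Working:
Root position: Ab Cb Ebb
1st inversion: move root up an octave
Bass note: Cb
Notes (bottom to top) = Cb Ebb Ab


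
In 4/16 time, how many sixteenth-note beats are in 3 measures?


Time signature 4/16: the bottom number 16 means the sixteenth note gets one count
The top number 4 means 4 sixteenth-note beats per measure
Total = 4 × 3 measures
= 12 sixteenth-note beats


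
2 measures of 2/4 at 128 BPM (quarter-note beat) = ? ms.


Step by step:
Quarter-note beat duration = 60000 / 128 ms
Beats per measure (2/4) = 2
One measure = 2 × 60000 / 128 = 120000 / 128 ms
2 measures = 2 × 120000 / 128 = 240000 / 128
= 1875.0 ms


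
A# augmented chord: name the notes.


Let's work it out.
Augmented triad = root + major 3rd (4 semitones) + augmented 5th (8 semitones)
A triad on A# stacks thirds, so the chord tones use letter names A-C-E
Root: A#
Major 3rd above A#: C##
Augmented 5th above A#: E##
Chord = A# C## E##


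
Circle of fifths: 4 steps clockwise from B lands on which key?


Each clockwise step on the circle of fifths moves up a perfect 5th
From B: B → F#/Gb → Db → Ab → Eb
= Eb


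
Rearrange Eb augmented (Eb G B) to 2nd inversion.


Solution.
Root position: Eb G B
2nd inversion: move root and 3rd up an octave
Bass note: B
Notes (bottom to top) = B Eb G


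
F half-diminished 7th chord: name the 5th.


Let's work it out.
Half-diminished 7th chord = root + minor 3rd + diminished 5th + minor 7th
Seventh chords stack in thirds, so the letter names are F-A-C-E
Root: F
Minor 3rd above F: Ab
Diminished 5th above F: Cb
Minor 7th above F: Eb
The 5th = Cb


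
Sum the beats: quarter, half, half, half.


Beat values:
  quarter = 1 beat
  half = 2 beats
  half = 2 beats
  half = 2 beats
Sum = 1 + 2 + 2 + 2
= 7 beats


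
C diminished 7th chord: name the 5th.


Diminished 7th chord = root + minor 3rd + diminished 5th + diminished 7th
Seventh chords stack in thirds, so the letter names are C-E-G-B
Root: C
Minor 3rd above C: Eb
Diminished 5th above C: Gb
Diminished 7th above C: Bbb
The 5th = Gb


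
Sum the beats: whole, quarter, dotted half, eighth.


Let's work it out.
Beat values:
  whole = 4 beats
  quarter = 1 beat
  dotted half = 3 beats
  eighth = 0.5 beats
Sum = 4 + 1 + 3 + 0.5
= 8.5 beats


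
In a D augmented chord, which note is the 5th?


Reasoning:
Augmented triad = root + major 3rd (4 semitones) + augmented 5th (8 semitones)
A triad on D stacks thirds, so the chord tones use letter names D-F-A
Root: D
Major 3rd above D: F#
Augmented 5th above D: A#
The 5th = A#


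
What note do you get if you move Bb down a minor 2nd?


Solution.
minor 2nd: 2 letter names, 1 semitones
Letter: B - 1 → A
Pitch: Bb - 1 semitones, spelled as an A → A
= A


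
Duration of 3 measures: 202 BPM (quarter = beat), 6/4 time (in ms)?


Let's work it out.
Quarter-note beat duration = 60000 / 202 ms
Beats per measure (6/4) = 6
One measure = 6 × 60000 / 202 = 360000 / 202 ms
3 measures = 3 × 360000 / 202 = 1080000 / 202
= 5346.5 ms


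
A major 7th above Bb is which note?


Let's work it out.
A 7th spans 7 letter names, so from B we land on A
A major 7th = 11 semitones above Bb
Spell A at that pitch: A
= A


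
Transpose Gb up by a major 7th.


major 7th: 7 letter names, 11 semitones
Letter: G + 6 → F
Pitch: Gb + 11 semitones, spelled as an F → F
= F


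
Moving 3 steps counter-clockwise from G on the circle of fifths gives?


Let's work it out.
Each counter-clockwise step moves down a perfect 5th (= up a perfect 4th)
From G: G → C → F → Bb
= Bb


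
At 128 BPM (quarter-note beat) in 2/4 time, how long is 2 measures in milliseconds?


Solution.
Quarter-note beat duration = 60000 / 128 ms
Beats per measure (2/4) = 2
One measure = 2 × 60000 / 128 = 120000 / 128 ms
2 measures = 2 × 120000 / 128 = 240000 / 128
= 1875.0 ms


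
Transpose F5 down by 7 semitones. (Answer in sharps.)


Working:
F5: chromatic position 5 in octave 5 → absolute = 5×12 + 5 = 65
Transpose down 7: 65 - 7 = 58
58 = 4×12 + 10 → A# in octave 4
Result = A#4


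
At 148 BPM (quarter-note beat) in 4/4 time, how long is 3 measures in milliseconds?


Step by step:
Quarter-note beat duration = 60000 / 148 ms
Beats per measure (4/4) = 4
One measure = 4 × 60000 / 148 = 240000 / 148 ms
3 measures = 3 × 240000 / 148 = 720000 / 148
= 4864.9 ms


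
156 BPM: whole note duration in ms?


Step by step:
One quarter-note beat = 60000 / BPM = 60000 / 156 ms
Whole note = 4 × quarter note
Duration = 4 × 60000 / 156 = 240000 / 156
= 1538.5 ms


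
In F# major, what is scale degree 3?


Step by step:
Major scale pattern: W-W-H-W-W-W-H (2-2-1-2-2-2-1 semitones)
Starting from F#:
  F# + 2 semitones → G#
  G# + 2 semitones → A#
  A# + 1 semitone → B
  B + 2 semitones → C#
  C# + 2 semitones → D#
  D# + 2 semitones → E#
  E# + 1 semitone → F#
Scale: F# G# A# B C# D# E#
Degree 3 = A#


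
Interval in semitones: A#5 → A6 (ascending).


Step by step:
Absolute semitone position = octave×12 + chromatic position
A#5: 5×12 + 10 = 70
A6: 6×12 + 9 = 81
Difference = 81 - 70 = 11
= 11 semitones


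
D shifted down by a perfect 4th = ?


Working:
perfect 4th: 4 letter names, 5 semitones
Letter: D - 3 → A
Pitch: D - 5 semitones, spelled as an A → A
= A


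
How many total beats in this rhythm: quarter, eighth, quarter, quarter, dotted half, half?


Beat values:
  quarter = 1 beat
  eighth = 0.5 beats
  quarter = 1 beat
  quarter = 1 beat
  dotted half = 3 beats
  half = 2 beats
Sum = 1 + 0.5 + 1 + 1 + 3 + 2
= 8.5 beats


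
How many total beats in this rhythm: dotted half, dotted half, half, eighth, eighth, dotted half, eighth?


Beat values:
  dotted half = 3 beats
  dotted half = 3 beats
  half = 2 beats
  eighth = 0.5 beats
  eighth = 0.5 beats
  dotted half = 3 beats
  eighth = 0.5 beats
Sum = 3 + 3 + 2 + 0.5 + 0.5 + 3 + 0.5
= 12.5 beats


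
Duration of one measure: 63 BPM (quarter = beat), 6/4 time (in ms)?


Reasoning:
Quarter-note beat duration = 60000 / 63 ms
Beats per measure (6/4) = 6
One measure = 6 × 60000 / 63 = 360000 / 63 ms
= 5714.3 ms


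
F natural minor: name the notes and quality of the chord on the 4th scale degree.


Working:
F natural minor scale: F G Ab Bb C Db Eb
Diatonic triad on degree 4 stacks scale notes 4, 6, 1: Bb Db F
Bb→Db = 3 semitones; Bb→F = 7 semitones → minor triad
= Bb Db F (minor)


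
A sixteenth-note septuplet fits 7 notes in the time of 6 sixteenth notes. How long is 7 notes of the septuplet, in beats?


Reasoning:
Septuplet: 7 notes occupy the space of 6 sixteenth notes
Space = 6 × 1/4 = 3/2 beats
Each septuplet note = 3/2 / 7 = 3/14 beats
7 notes = 7 × 3/14 = 3/2
= 3/2 beats


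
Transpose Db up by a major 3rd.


Solution.
major 3rd: 3 letter names, 4 semitones
Letter: D + 2 → F
Pitch: Db + 4 semitones, spelled as an F → F
= F


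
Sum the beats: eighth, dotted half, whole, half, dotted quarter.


Beat values:
  eighth = 0.5 beats
  dotted half = 3 beats
  whole = 4 beats
  half = 2 beats
  dotted quarter = 1.5 beats
Sum = 0.5 + 3 + 4 + 2 + 1.5
= 11 beats


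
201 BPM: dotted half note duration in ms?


Reasoning:
One quarter-note beat = 60000 / BPM = 60000 / 201 ms
Dotted half note = 3 × quarter note
Duration = 3 × 60000 / 201 = 180000 / 201
= 895.5 ms


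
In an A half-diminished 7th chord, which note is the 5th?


Working:
Half-diminished 7th chord = root + minor 3rd + diminished 5th + minor 7th
Seventh chords stack in thirds, so the letter names are A-C-E-G
Root: A
Minor 3rd above A: C
Diminished 5th above A: Eb
Minor 7th above A: G
The 5th = Eb


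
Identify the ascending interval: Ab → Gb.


Letter names: A → G spans 7 letter names → a 7th
Semitones: Ab → Gb = 10 half-steps
A 7th of 10 semitones is a minor 7th
= minor 7th


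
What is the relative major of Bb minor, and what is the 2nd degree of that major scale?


The relative major shares the key signature and is a minor 3rd above the minor tonic
A minor 3rd above Bb is Db
→ relative major of Bb minor is Db major
Db major scale: Db Eb F Gb Ab Bb C
= Db major; 2nd degree = Eb
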